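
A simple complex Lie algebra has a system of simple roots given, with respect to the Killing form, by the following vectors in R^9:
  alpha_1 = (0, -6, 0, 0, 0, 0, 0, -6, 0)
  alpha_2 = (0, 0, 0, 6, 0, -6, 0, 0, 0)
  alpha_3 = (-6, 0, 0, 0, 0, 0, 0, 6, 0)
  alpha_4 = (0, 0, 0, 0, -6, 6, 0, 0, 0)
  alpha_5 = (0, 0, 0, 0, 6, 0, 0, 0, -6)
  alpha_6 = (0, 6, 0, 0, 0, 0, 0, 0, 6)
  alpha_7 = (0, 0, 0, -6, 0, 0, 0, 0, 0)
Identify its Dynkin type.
Compute the Cartan integers a_ij = 2(alpha_i, alpha_j)/(alpha_j, alpha_j); the resulting 7x7 Cartan matrix is
[[2, 0, -1, 0, 0, -1, 0], [0, 2, 0, -1, 0, 0, -2], [-1, 0, 2, 0, 0, 0, 0], [0, -1, 0, 2, -1, 0, 0], [0, 0, 0, -1, 2, -1, 0], [-1, 0, 0, 0, -1, 2, 0], [0, -1, 0, 0, 0, 0, 2]].
The roots have two lengths (squared-length ratio 2:1); the short ones are alpha_{7}. The associated Dynkin diagram is a chain of 7 nodes with a double edge at one end; the terminal node there is the unique short simple root (B_7), so the type is B_7 (the algebra so(15)).

B7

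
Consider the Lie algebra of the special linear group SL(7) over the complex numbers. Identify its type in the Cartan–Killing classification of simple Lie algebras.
type A_6

This is sl(7), which has dimension 7^2 - 1 = 48 and rank 7 - 1 = 6 (a Cartan subalgebra is the diagonal traceless matrices). In the classification of classical Lie algebras, the special linear algebra sl(n+1) has type A_n; here n = 6, so the Dynkin diagram is a chain of 6 nodes with single edges (A_6). Hence the type is A_6.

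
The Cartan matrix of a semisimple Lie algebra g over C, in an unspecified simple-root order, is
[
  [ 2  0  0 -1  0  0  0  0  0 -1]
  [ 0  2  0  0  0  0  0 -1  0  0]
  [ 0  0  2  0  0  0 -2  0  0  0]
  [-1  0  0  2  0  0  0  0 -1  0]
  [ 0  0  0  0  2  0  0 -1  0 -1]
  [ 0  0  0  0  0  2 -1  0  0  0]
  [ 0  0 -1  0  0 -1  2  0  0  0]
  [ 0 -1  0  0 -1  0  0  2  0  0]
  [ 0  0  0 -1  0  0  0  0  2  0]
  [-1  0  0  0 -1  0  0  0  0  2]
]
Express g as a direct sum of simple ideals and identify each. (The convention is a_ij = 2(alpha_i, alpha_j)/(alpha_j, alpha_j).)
The diagram associated to this matrix has two connected components: the simple roots {alpha_1, alpha_2, alpha_4, alpha_5, alpha_8, alpha_9, alpha_10} form a chain of 7 nodes with single edges (A_7), and {alpha_3, alpha_6, alpha_7} form a chain of 3 nodes with a double edge at one end; the terminal node there is the unique long simple root (C_3). A semisimple Lie algebra decomposes uniquely as the direct sum of simple ideals, one per connected component of its Dynkin diagram, so g ≅ A_7 ⊕ C_3 (dimension 63 + 21 = 84).

A7 ⊕ C3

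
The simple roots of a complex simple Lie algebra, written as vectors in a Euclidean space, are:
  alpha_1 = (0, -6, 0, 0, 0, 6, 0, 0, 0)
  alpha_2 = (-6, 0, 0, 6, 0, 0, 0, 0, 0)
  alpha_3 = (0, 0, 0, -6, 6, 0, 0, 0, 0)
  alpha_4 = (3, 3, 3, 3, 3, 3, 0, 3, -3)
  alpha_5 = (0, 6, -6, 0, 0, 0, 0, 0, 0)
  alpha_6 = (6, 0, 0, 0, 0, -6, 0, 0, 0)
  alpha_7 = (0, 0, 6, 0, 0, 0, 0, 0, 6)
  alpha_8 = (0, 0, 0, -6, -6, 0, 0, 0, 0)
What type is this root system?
E8

Compute the Cartan integers a_ij = 2(alpha_i, alpha_j)/(alpha_j, alpha_j); the resulting 8x8 Cartan matrix is
[[2, 0, 0, 0, -1, -1, 0, 0], [0, 2, -1, 0, 0, -1, 0, -1], [0, -1, 2, 0, 0, 0, 0, 0], [0, 0, 0, 2, 0, 0, 0, -1], [-1, 0, 0, 0, 2, 0, -1, 0], [-1, -1, 0, 0, 0, 2, 0, 0], [0, 0, 0, 0, -1, 0, 2, 0], [0, -1, 0, -1, 0, 0, 0, 2]].
All simple roots have the same length, so the diagram is simply laced. The associated Dynkin diagram is a chain of 7 nodes with one extra node attached to the third node from one end (E_8), so the type is E_8.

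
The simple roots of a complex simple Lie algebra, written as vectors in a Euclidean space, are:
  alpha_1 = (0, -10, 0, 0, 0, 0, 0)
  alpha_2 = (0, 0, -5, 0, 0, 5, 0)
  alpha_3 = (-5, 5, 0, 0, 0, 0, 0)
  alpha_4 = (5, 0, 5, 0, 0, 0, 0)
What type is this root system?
Compute the Cartan integers a_ij = 2(alpha_i, alpha_j)/(alpha_j, alpha_j); the resulting 4x4 Cartan matrix is
[[2, 0, -2, 0], [0, 2, 0, -1], [-1, 0, 2, -1], [0, -1, -1, 2]].
The roots have two lengths (squared-length ratio 2:1); the short ones are alpha_{2,3,4}. The associated Dynkin diagram is a chain of 4 nodes with a double edge at one end; the terminal node there is the unique long simple root (C_4), so the type is C_4 (the algebra sp(8)).

C_4 (sp(8))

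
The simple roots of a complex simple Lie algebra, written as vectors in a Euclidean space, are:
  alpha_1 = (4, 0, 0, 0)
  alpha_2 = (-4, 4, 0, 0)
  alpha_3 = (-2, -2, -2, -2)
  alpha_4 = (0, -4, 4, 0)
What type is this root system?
Compute the Cartan integers a_ij = 2(alpha_i, alpha_j)/(alpha_j, alpha_j); the resulting 4x4 Cartan matrix is
[[2, -1, -1, 0], [-2, 2, 0, -1], [-1, 0, 2, 0], [0, -1, 0, 2]].
The roots have two lengths (squared-length ratio 2:1); the short ones are alpha_{1,3}. The associated Dynkin diagram is a chain of 4 nodes with a double edge between the middle two (F_4), so the type is F_4.

F4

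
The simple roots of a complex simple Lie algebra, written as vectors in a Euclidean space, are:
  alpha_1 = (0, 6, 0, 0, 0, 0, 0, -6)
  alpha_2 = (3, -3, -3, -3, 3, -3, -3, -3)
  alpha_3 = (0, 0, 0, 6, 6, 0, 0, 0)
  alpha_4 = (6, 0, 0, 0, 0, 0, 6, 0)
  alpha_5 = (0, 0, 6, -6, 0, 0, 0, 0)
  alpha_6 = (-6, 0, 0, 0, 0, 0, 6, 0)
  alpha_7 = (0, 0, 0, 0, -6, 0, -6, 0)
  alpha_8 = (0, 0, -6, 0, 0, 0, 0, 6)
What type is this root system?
Compute the Cartan integers a_ij = 2(alpha_i, alpha_j)/(alpha_j, alpha_j); the resulting 8x8 Cartan matrix is
[[2, 0, 0, 0, 0, 0, 0, -1], [0, 2, 0, 0, 0, -1, 0, 0], [0, 0, 2, 0, -1, 0, -1, 0], [0, 0, 0, 2, 0, 0, -1, 0], [0, 0, -1, 0, 2, 0, 0, -1], [0, -1, 0, 0, 0, 2, -1, 0], [0, 0, -1, -1, 0, -1, 2, 0], [-1, 0, 0, 0, -1, 0, 0, 2]].
All simple roots have the same length, so the diagram is simply laced. The associated Dynkin diagram is a chain of 7 nodes with one extra node attached to the third node from one end (E_8), so the type is E_8.

E8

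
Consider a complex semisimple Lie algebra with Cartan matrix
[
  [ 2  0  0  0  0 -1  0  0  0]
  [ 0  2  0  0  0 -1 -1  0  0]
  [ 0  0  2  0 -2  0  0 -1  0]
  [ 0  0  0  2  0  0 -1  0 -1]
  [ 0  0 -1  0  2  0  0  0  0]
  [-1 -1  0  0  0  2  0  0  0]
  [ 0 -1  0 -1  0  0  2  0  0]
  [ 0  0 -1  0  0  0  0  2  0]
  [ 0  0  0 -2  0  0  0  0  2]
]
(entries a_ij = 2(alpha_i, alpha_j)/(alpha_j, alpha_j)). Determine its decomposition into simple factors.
The diagram associated to this matrix has two connected components: the simple roots {alpha_3, alpha_5, alpha_8} form a chain of 3 nodes with a double edge at one end; the terminal node there is the unique short simple root (B_3), and {alpha_1, alpha_2, alpha_4, alpha_6, alpha_7, alpha_9} form a chain of 6 nodes with a double edge at one end; the terminal node there is the unique long simple root (C_6). A semisimple Lie algebra decomposes uniquely as the direct sum of simple ideals, one per connected component of its Dynkin diagram, so g ≅ B_3 ⊕ C_6 (dimension 21 + 78 = 99).

B_3 ⊕ C_6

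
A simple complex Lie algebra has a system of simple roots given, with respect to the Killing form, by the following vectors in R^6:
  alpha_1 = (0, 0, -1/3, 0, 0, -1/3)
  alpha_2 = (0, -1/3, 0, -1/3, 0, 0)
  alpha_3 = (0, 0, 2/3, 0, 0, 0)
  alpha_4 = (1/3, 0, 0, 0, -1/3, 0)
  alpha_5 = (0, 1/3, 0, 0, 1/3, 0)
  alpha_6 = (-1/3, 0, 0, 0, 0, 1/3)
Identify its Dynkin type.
Compute the Cartan integers a_ij = 2(alpha_i, alpha_j)/(alpha_j, alpha_j); the resulting 6x6 Cartan matrix is
[[2, 0, -1, 0, 0, -1], [0, 2, 0, 0, -1, 0], [-2, 0, 2, 0, 0, 0], [0, 0, 0, 2, -1, -1], [0, -1, 0, -1, 2, 0], [-1, 0, 0, -1, 0, 2]].
The roots have two lengths (squared-length ratio 2:1); the short ones are alpha_{1,2,4,5,6}. The associated Dynkin diagram is a chain of 6 nodes with a double edge at one end; the terminal node there is the unique long simple root (C_6), so the type is C_6 (the algebra sp(12)).

C_6 (sp(12))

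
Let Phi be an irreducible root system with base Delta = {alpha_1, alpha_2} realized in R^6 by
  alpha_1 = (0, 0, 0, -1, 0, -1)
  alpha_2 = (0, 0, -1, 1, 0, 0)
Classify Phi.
type A_2

Compute the Cartan integers a_ij = 2(alpha_i, alpha_j)/(alpha_j, alpha_j); the resulting 2x2 Cartan matrix is
[[2, -1], [-1, 2]].
All simple roots have the same length, so the diagram is simply laced. The associated Dynkin diagram is a chain of 2 nodes with single edges (A_2), so the type is A_2 (the algebra sl(3)).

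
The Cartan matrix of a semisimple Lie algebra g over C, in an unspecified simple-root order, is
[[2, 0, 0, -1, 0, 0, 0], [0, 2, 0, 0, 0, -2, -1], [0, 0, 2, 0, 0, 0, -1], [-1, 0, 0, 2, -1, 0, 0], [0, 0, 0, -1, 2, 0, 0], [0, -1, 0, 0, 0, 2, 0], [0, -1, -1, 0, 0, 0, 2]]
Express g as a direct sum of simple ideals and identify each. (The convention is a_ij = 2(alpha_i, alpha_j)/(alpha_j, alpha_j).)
The diagram associated to this matrix has two connected components: the simple roots {alpha_1, alpha_4, alpha_5} form a chain of 3 nodes with single edges (A_3), and {alpha_2, alpha_3, alpha_6, alpha_7} form a chain of 4 nodes with a double edge at one end; the terminal node there is the unique short simple root (B_4). A semisimple Lie algebra decomposes uniquely as the direct sum of simple ideals, one per connected component of its Dynkin diagram, so g ≅ A_3 ⊕ B_4 (dimension 15 + 36 = 51).

type A_3 ⊕ type B_4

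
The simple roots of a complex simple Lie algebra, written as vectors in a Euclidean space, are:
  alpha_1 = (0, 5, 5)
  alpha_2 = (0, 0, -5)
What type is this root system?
Compute the Cartan integers a_ij = 2(alpha_i, alpha_j)/(alpha_j, alpha_j); the resulting 2x2 Cartan matrix is
[[2, -2], [-1, 2]].
The roots have two lengths (squared-length ratio 2:1); the short ones are alpha_{2}. The associated Dynkin diagram is a chain of 2 nodes with a double edge at one end; the terminal node there is the unique short simple root (B_2), so the type is B_2 (the algebra so(5)).

B2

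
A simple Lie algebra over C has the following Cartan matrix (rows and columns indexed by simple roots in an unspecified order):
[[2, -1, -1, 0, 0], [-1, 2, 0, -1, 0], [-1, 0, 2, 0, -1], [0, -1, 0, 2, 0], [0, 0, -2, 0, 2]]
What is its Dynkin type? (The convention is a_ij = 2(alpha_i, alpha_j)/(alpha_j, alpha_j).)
C_5

The matrix has rank 5 with 2's on the diagonal. Reading the off-diagonal entries as Dynkin edges (a single edge where a_ij = a_ji = -1; a double or triple edge where a_ij * a_ji = 2 or 3), the diagram is a chain of 5 nodes with a double edge at one end; the terminal node there is the unique long simple root (C_5). One simple-root ordering that puts it in standard form is (alpha_4, alpha_2, alpha_1, alpha_3, alpha_5). So the algebra is type C_5, i.e. sp(10).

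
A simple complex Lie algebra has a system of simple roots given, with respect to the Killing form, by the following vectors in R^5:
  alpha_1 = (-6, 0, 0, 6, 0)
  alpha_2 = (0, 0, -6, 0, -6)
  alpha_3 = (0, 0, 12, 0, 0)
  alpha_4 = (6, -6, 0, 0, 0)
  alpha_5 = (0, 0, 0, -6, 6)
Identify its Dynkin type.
C_5 (sp(10))

Compute the Cartan integers a_ij = 2(alpha_i, alpha_j)/(alpha_j, alpha_j); the resulting 5x5 Cartan matrix is
[[2, 0, 0, -1, -1], [0, 2, -1, 0, -1], [0, -2, 2, 0, 0], [-1, 0, 0, 2, 0], [-1, -1, 0, 0, 2]].
The roots have two lengths (squared-length ratio 2:1); the short ones are alpha_{1,2,4,5}. The associated Dynkin diagram is a chain of 5 nodes with a double edge at one end; the terminal node there is the unique long simple root (C_5), so the type is C_5 (the algebra sp(10)).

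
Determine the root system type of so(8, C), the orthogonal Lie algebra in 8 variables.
This is so(8) with 8 even, which has dimension 8(8-1)/2 = 28 and rank 8/2 = 4. In the classification of classical Lie algebras, the orthogonal algebra so(2n) in an even number of variables has type D_n; here n = 4, so the Dynkin diagram is a chain of 2 nodes with a fork of two nodes at one end (D_4). Hence the type is D_4.

D_4 (so(8))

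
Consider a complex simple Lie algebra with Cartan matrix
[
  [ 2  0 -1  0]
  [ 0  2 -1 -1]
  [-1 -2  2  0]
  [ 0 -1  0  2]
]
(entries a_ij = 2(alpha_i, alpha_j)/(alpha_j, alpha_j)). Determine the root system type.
type F_4

The matrix has rank 4 with 2's on the diagonal. Reading the off-diagonal entries as Dynkin edges (a single edge where a_ij = a_ji = -1; a double or triple edge where a_ij * a_ji = 2 or 3), the diagram is a chain of 4 nodes with a double edge between the middle two (F_4). One simple-root ordering that puts it in standard form is (alpha_1, alpha_3, alpha_2, alpha_4). So the algebra is type F_4.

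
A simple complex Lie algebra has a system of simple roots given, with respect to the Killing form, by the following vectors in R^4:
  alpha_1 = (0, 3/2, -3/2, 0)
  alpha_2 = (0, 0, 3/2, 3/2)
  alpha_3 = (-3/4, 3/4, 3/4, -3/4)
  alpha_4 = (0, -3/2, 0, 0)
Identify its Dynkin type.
Compute the Cartan integers a_ij = 2(alpha_i, alpha_j)/(alpha_j, alpha_j); the resulting 4x4 Cartan matrix is
[[2, -1, 0, -2], [-1, 2, 0, 0], [0, 0, 2, -1], [-1, 0, -1, 2]].
The roots have two lengths (squared-length ratio 2:1); the short ones are alpha_{3,4}. The associated Dynkin diagram is a chain of 4 nodes with a double edge between the middle two (F_4), so the type is F_4.

type F_4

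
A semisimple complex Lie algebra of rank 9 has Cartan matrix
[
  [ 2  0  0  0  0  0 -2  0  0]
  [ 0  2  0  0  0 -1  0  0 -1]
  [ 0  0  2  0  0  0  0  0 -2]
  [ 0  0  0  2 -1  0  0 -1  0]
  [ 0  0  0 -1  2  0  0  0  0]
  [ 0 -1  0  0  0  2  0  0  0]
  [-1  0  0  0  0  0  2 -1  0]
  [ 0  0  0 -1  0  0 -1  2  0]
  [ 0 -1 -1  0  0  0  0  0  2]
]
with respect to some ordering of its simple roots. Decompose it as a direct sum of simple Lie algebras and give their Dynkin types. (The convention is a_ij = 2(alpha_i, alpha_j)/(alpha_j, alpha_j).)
The diagram associated to this matrix has two connected components: the simple roots {alpha_2, alpha_3, alpha_6, alpha_9} form a chain of 4 nodes with a double edge at one end; the terminal node there is the unique long simple root (C_4), and {alpha_1, alpha_4, alpha_5, alpha_7, alpha_8} form a chain of 5 nodes with a double edge at one end; the terminal node there is the unique long simple root (C_5). A semisimple Lie algebra decomposes uniquely as the direct sum of simple ideals, one per connected component of its Dynkin diagram, so g ≅ C_4 ⊕ C_5 (dimension 36 + 55 = 91).

C_4 ⊕ C_5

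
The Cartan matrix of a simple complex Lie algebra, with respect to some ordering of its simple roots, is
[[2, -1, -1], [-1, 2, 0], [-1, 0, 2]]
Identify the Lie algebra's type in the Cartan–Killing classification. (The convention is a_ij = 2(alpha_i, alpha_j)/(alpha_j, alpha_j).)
A3

The matrix has rank 3 with 2's on the diagonal. Reading the off-diagonal entries as Dynkin edges (a single edge where a_ij = a_ji = -1; a double or triple edge where a_ij * a_ji = 2 or 3), the diagram is a chain of 3 nodes with single edges (A_3). One simple-root ordering that puts it in standard form is (alpha_3, alpha_1, alpha_2). So the algebra is type A_3, i.e. sl(4).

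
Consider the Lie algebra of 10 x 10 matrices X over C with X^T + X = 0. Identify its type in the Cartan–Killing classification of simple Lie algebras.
D5

This is so(10) with 10 even, which has dimension 10(10-1)/2 = 45 and rank 10/2 = 5. In the classification of classical Lie algebras, the orthogonal algebra so(2n) in an even number of variables has type D_n; here n = 5, so the Dynkin diagram is a chain of 3 nodes with a fork of two nodes at one end (D_5). Hence the type is D_5.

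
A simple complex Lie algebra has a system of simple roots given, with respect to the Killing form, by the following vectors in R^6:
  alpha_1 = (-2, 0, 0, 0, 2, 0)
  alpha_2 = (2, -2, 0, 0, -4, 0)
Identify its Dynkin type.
G2

Compute the Cartan integers a_ij = 2(alpha_i, alpha_j)/(alpha_j, alpha_j); the resulting 2x2 Cartan matrix is
[[2, -1], [-3, 2]].
The roots have two lengths (squared-length ratio 3:1); the short ones are alpha_{1}. The associated Dynkin diagram is two nodes joined by a triple edge (G_2), so the type is G_2.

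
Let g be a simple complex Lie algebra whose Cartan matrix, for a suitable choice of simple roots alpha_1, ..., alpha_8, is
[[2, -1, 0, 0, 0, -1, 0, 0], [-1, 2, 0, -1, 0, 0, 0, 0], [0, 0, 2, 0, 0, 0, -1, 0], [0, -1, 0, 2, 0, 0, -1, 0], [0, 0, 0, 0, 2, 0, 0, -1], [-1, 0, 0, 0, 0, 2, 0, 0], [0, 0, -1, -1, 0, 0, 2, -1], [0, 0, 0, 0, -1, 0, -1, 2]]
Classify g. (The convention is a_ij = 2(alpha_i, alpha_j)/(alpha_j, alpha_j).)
The matrix has rank 8 with 2's on the diagonal. Reading the off-diagonal entries as Dynkin edges (a single edge where a_ij = a_ji = -1; a double or triple edge where a_ij * a_ji = 2 or 3), the diagram is a chain of 7 nodes with one extra node attached to the third node from one end (E_8). One simple-root ordering that puts it in standard form is (alpha_5, alpha_3, alpha_8, alpha_7, alpha_4, alpha_2, alpha_1, alpha_6). So the algebra is type E_8.

type E_8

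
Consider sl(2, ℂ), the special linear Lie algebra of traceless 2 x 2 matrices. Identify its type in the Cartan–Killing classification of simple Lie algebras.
This is sl(2), which has dimension 2^2 - 1 = 3 and rank 2 - 1 = 1 (a Cartan subalgebra is the diagonal traceless matrices). In the classification of classical Lie algebras, the special linear algebra sl(n+1) has type A_n; here n = 1, so the Dynkin diagram is a chain of 1 nodes with single edges (A_1). Hence the type is A_1.

A_1 (sl(2))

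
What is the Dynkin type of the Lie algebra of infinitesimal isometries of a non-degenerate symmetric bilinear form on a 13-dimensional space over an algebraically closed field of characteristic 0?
This is so(13) with 13 odd, which has dimension 13(13-1)/2 = 78 and rank (13-1)/2 = 6. In the classification of classical Lie algebras, the orthogonal algebra so(2n+1) in an odd number of variables has type B_n; here n = 6, so the Dynkin diagram is a chain of 6 nodes with a double edge at one end; the terminal node there is the unique short simple root (B_6). Hence the type is B_6.

type B_6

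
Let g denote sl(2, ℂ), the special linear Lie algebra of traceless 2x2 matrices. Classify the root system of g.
type A_1

This is sl(2), which has dimension 2^2 - 1 = 3 and rank 2 - 1 = 1 (a Cartan subalgebra is the diagonal traceless matrices). In the classification of classical Lie algebras, the special linear algebra sl(n+1) has type A_n; here n = 1, so the Dynkin diagram is a chain of 1 nodes with single edges (A_1). Hence the type is A_1.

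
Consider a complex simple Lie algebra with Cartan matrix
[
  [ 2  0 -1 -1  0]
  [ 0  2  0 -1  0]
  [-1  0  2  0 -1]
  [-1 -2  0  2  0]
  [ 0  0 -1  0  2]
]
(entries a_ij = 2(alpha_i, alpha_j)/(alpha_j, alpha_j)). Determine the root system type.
The matrix has rank 5 with 2's on the diagonal. Reading the off-diagonal entries as Dynkin edges (a single edge where a_ij = a_ji = -1; a double or triple edge where a_ij * a_ji = 2 or 3), the diagram is a chain of 5 nodes with a double edge at one end; the terminal node there is the unique short simple root (B_5). One simple-root ordering that puts it in standard form is (alpha_5, alpha_3, alpha_1, alpha_4, alpha_2). So the algebra is type B_5, i.e. so(11).

type B_5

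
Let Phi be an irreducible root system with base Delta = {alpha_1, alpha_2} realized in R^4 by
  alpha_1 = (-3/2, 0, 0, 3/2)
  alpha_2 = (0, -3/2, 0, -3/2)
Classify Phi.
A2

Compute the Cartan integers a_ij = 2(alpha_i, alpha_j)/(alpha_j, alpha_j); the resulting 2x2 Cartan matrix is
[[2, -1], [-1, 2]].
All simple roots have the same length, so the diagram is simply laced. The associated Dynkin diagram is a chain of 2 nodes with single edges (A_2), so the type is A_2 (the algebra sl(3)).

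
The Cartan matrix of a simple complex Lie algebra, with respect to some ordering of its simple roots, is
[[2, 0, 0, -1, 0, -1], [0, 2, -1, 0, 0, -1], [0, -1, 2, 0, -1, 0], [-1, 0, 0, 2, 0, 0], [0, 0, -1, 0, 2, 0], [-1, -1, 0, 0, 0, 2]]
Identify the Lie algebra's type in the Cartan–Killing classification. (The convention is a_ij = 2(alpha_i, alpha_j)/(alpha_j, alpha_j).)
A_6 (sl(7))

The matrix has rank 6 with 2's on the diagonal. Reading the off-diagonal entries as Dynkin edges (a single edge where a_ij = a_ji = -1; a double or triple edge where a_ij * a_ji = 2 or 3), the diagram is a chain of 6 nodes with single edges (A_6). One simple-root ordering that puts it in standard form is (alpha_5, alpha_3, alpha_2, alpha_6, alpha_1, alpha_4). So the algebra is type A_6, i.e. sl(7).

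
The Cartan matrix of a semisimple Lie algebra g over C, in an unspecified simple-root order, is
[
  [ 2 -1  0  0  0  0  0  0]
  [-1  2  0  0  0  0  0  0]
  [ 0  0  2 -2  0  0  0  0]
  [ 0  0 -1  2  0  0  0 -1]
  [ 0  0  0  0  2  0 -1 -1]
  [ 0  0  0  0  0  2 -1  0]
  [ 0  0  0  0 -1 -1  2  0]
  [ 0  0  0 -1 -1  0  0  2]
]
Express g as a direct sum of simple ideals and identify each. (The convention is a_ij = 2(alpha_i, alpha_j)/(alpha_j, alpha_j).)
A_2 (sl(3)) + C_6 (sp(12))

The diagram associated to this matrix has two connected components: the simple roots {alpha_1, alpha_2} form a chain of 2 nodes with single edges (A_2), and {alpha_3, alpha_4, alpha_5, alpha_6, alpha_7, alpha_8} form a chain of 6 nodes with a double edge at one end; the terminal node there is the unique long simple root (C_6). A semisimple Lie algebra decomposes uniquely as the direct sum of simple ideals, one per connected component of its Dynkin diagram, so g ≅ A_2 ⊕ C_6 (dimension 8 + 78 = 86).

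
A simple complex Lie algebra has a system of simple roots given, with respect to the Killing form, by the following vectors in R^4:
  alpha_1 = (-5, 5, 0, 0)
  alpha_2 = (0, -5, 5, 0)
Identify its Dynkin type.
A2

Compute the Cartan integers a_ij = 2(alpha_i, alpha_j)/(alpha_j, alpha_j); the resulting 2x2 Cartan matrix is
[[2, -1], [-1, 2]].
All simple roots have the same length, so the diagram is simply laced. The associated Dynkin diagram is a chain of 2 nodes with single edges (A_2), so the type is A_2 (the algebra sl(3)).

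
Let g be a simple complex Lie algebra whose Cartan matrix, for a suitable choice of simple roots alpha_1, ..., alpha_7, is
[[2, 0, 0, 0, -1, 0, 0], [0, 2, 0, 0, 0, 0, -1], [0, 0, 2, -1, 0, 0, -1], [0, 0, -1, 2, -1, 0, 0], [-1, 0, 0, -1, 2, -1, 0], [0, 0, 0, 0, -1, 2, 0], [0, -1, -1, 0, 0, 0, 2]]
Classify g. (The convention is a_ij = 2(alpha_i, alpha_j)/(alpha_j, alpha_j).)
D_7 (so(14))

The matrix has rank 7 with 2's on the diagonal. Reading the off-diagonal entries as Dynkin edges (a single edge where a_ij = a_ji = -1; a double or triple edge where a_ij * a_ji = 2 or 3), the diagram is a chain of 5 nodes with a fork of two nodes at one end (D_7). One simple-root ordering that puts it in standard form is (alpha_2, alpha_7, alpha_3, alpha_4, alpha_5, alpha_6, alpha_1). So the algebra is type D_7, i.e. so(14).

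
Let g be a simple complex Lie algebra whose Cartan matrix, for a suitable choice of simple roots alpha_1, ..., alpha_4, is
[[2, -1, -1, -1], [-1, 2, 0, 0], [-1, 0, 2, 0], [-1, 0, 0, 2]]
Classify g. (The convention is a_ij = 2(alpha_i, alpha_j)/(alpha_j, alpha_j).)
The matrix has rank 4 with 2's on the diagonal. Reading the off-diagonal entries as Dynkin edges (a single edge where a_ij = a_ji = -1; a double or triple edge where a_ij * a_ji = 2 or 3), the diagram is a chain of 2 nodes with a fork of two nodes at one end (D_4). One simple-root ordering that puts it in standard form is (alpha_2, alpha_1, alpha_4, alpha_3). So the algebra is type D_4, i.e. so(8).

D4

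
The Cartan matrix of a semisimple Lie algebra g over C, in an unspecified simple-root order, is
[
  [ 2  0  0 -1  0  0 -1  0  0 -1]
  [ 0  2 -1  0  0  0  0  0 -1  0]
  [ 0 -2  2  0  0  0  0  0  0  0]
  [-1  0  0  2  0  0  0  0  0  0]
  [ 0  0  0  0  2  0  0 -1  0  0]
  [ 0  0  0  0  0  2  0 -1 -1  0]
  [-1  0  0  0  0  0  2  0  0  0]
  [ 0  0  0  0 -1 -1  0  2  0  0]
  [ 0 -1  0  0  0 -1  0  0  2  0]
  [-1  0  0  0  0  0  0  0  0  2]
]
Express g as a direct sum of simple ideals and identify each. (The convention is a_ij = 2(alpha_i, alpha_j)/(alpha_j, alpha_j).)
C_6 (sp(12)) + D_4 (so(8))

The diagram associated to this matrix has two connected components: the simple roots {alpha_2, alpha_3, alpha_5, alpha_6, alpha_8, alpha_9} form a chain of 6 nodes with a double edge at one end; the terminal node there is the unique long simple root (C_6), and {alpha_1, alpha_4, alpha_7, alpha_10} form a chain of 2 nodes with a fork of two nodes at one end (D_4). A semisimple Lie algebra decomposes uniquely as the direct sum of simple ideals, one per connected component of its Dynkin diagram, so g ≅ C_6 ⊕ D_4 (dimension 78 + 28 = 106).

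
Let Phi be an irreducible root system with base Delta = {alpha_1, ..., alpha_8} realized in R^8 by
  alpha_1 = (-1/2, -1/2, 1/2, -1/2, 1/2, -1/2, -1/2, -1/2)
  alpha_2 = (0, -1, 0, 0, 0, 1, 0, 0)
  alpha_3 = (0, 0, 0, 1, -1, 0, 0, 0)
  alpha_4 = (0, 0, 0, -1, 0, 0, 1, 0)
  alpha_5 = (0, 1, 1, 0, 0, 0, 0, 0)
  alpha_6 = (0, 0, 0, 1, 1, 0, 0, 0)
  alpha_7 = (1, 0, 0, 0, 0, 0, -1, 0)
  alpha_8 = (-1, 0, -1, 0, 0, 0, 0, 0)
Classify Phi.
Compute the Cartan integers a_ij = 2(alpha_i, alpha_j)/(alpha_j, alpha_j); the resulting 8x8 Cartan matrix is
[[2, 0, -1, 0, 0, 0, 0, 0], [0, 2, 0, 0, -1, 0, 0, 0], [-1, 0, 2, -1, 0, 0, 0, 0], [0, 0, -1, 2, 0, -1, -1, 0], [0, -1, 0, 0, 2, 0, 0, -1], [0, 0, 0, -1, 0, 2, 0, 0], [0, 0, 0, -1, 0, 0, 2, -1], [0, 0, 0, 0, -1, 0, -1, 2]].
All simple roots have the same length, so the diagram is simply laced. The associated Dynkin diagram is a chain of 7 nodes with one extra node attached to the third node from one end (E_8), so the type is E_8.

type E_8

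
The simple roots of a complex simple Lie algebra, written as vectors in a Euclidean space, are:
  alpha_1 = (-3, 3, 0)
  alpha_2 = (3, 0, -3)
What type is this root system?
Compute the Cartan integers a_ij = 2(alpha_i, alpha_j)/(alpha_j, alpha_j); the resulting 2x2 Cartan matrix is
[[2, -1], [-1, 2]].
All simple roots have the same length, so the diagram is simply laced. The associated Dynkin diagram is a chain of 2 nodes with single edges (A_2), so the type is A_2 (the algebra sl(3)).

A2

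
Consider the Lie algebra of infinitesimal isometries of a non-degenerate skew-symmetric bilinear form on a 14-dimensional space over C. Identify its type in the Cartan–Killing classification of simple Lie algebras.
This is sp(14), which has dimension 14(14+1)/2 = 105 and rank 14/2 = 7. In the classification of classical Lie algebras, the symplectic algebra sp(2n) has type C_n; here n = 7, so the Dynkin diagram is a chain of 7 nodes with a double edge at one end; the terminal node there is the unique long simple root (C_7). Hence the type is C_7.

C_7 (sp(14))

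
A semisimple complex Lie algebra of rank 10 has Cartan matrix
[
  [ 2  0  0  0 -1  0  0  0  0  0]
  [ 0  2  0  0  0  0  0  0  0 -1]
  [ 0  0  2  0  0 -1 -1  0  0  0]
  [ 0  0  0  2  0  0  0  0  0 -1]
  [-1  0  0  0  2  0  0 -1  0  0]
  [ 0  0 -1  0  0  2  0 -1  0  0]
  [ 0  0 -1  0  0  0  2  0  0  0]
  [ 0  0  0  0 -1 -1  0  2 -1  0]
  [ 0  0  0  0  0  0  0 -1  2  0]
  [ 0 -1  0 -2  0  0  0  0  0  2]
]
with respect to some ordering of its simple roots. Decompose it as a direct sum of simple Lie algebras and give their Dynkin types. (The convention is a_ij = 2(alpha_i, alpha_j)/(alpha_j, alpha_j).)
type B_3 ⊕ type E_7

The diagram associated to this matrix has two connected components: the simple roots {alpha_2, alpha_4, alpha_10} form a chain of 3 nodes with a double edge at one end; the terminal node there is the unique short simple root (B_3), and {alpha_1, alpha_3, alpha_5, alpha_6, alpha_7, alpha_8, alpha_9} form a chain of 6 nodes with one extra node attached to the third node from one end (E_7). A semisimple Lie algebra decomposes uniquely as the direct sum of simple ideals, one per connected component of its Dynkin diagram, so g ≅ B_3 ⊕ E_7 (dimension 21 + 133 = 154).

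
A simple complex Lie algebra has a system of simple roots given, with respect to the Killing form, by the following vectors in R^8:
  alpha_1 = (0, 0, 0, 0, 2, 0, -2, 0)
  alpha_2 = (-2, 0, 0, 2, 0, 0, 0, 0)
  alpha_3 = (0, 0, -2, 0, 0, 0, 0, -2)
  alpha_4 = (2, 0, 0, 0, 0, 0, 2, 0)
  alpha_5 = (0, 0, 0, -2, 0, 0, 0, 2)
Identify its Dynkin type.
Compute the Cartan integers a_ij = 2(alpha_i, alpha_j)/(alpha_j, alpha_j); the resulting 5x5 Cartan matrix is
[[2, 0, 0, -1, 0], [0, 2, 0, -1, -1], [0, 0, 2, 0, -1], [-1, -1, 0, 2, 0], [0, -1, -1, 0, 2]].
All simple roots have the same length, so the diagram is simply laced. The associated Dynkin diagram is a chain of 5 nodes with single edges (A_5), so the type is A_5 (the algebra sl(6)).

A_5 (sl(6))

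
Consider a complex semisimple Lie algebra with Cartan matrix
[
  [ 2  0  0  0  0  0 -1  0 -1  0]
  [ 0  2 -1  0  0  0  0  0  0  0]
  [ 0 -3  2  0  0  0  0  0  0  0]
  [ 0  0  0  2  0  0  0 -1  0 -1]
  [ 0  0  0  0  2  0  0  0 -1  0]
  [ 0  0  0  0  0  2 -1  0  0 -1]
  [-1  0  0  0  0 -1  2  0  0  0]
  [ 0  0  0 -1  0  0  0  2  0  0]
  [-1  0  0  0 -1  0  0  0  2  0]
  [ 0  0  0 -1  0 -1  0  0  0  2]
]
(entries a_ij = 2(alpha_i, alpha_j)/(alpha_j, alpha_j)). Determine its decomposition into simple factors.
The diagram associated to this matrix has two connected components: the simple roots {alpha_1, alpha_4, alpha_5, alpha_6, alpha_7, alpha_8, alpha_9, alpha_10} form a chain of 8 nodes with single edges (A_8), and {alpha_2, alpha_3} form two nodes joined by a triple edge (G_2). A semisimple Lie algebra decomposes uniquely as the direct sum of simple ideals, one per connected component of its Dynkin diagram, so g ≅ A_8 ⊕ G_2 (dimension 80 + 14 = 94).

A8 ⊕ G2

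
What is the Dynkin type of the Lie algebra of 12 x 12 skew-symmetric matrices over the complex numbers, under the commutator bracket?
type D_6

This is so(12) with 12 even, which has dimension 12(12-1)/2 = 66 and rank 12/2 = 6. In the classification of classical Lie algebras, the orthogonal algebra so(2n) in an even number of variables has type D_n; here n = 6, so the Dynkin diagram is a chain of 4 nodes with a fork of two nodes at one end (D_6). Hence the type is D_6.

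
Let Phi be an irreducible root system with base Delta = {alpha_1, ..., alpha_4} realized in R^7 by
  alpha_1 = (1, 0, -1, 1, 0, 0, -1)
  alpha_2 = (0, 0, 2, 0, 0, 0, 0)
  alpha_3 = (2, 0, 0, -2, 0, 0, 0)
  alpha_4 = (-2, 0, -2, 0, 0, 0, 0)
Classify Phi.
F_4

Compute the Cartan integers a_ij = 2(alpha_i, alpha_j)/(alpha_j, alpha_j); the resulting 4x4 Cartan matrix is
[[2, -1, 0, 0], [-1, 2, 0, -1], [0, 0, 2, -1], [0, -2, -1, 2]].
The roots have two lengths (squared-length ratio 2:1); the short ones are alpha_{1,2}. The associated Dynkin diagram is a chain of 4 nodes with a double edge between the middle two (F_4), so the type is F_4.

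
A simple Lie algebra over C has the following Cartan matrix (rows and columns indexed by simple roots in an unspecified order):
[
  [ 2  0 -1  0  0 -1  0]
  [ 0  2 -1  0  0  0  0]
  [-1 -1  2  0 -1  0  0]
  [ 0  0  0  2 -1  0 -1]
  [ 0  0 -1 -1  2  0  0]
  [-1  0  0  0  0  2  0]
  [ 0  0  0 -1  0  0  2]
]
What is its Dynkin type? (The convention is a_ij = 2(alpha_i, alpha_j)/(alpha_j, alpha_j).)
E_7

The matrix has rank 7 with 2's on the diagonal. Reading the off-diagonal entries as Dynkin edges (a single edge where a_ij = a_ji = -1; a double or triple edge where a_ij * a_ji = 2 or 3), the diagram is a chain of 6 nodes with one extra node attached to the third node from one end (E_7). One simple-root ordering that puts it in standard form is (alpha_6, alpha_2, alpha_1, alpha_3, alpha_5, alpha_4, alpha_7). So the algebra is type E_7.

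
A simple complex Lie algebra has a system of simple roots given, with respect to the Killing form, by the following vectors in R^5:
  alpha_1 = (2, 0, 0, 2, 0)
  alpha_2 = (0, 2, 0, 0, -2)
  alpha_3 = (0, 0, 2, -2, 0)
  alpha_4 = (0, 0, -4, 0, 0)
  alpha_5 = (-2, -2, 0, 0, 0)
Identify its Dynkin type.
C5

Compute the Cartan integers a_ij = 2(alpha_i, alpha_j)/(alpha_j, alpha_j); the resulting 5x5 Cartan matrix is
[[2, 0, -1, 0, -1], [0, 2, 0, 0, -1], [-1, 0, 2, -1, 0], [0, 0, -2, 2, 0], [-1, -1, 0, 0, 2]].
The roots have two lengths (squared-length ratio 2:1); the short ones are alpha_{1,2,3,5}. The associated Dynkin diagram is a chain of 5 nodes with a double edge at one end; the terminal node there is the unique long simple root (C_5), so the type is C_5 (the algebra sp(10)).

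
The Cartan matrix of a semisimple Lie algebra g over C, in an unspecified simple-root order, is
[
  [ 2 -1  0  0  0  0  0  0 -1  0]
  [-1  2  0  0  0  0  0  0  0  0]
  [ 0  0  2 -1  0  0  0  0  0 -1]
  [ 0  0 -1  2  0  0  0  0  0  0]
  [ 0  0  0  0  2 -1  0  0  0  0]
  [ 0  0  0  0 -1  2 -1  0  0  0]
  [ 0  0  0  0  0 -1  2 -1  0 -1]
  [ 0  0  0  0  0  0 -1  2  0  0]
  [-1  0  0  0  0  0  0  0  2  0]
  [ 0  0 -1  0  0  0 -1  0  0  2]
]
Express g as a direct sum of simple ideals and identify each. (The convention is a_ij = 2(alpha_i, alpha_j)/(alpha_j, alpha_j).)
The diagram associated to this matrix has two connected components: the simple roots {alpha_1, alpha_2, alpha_9} form a chain of 3 nodes with single edges (A_3), and {alpha_3, alpha_4, alpha_5, alpha_6, alpha_7, alpha_8, alpha_10} form a chain of 6 nodes with one extra node attached to the third node from one end (E_7). A semisimple Lie algebra decomposes uniquely as the direct sum of simple ideals, one per connected component of its Dynkin diagram, so g ≅ A_3 ⊕ E_7 (dimension 15 + 133 = 148).

A_3 + E_7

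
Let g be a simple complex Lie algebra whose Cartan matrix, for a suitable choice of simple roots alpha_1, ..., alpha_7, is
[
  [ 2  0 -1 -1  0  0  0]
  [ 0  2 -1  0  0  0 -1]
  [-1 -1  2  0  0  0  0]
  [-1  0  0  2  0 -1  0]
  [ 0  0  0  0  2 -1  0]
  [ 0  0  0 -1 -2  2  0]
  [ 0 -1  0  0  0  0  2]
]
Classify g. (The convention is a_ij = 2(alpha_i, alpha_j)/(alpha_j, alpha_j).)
The matrix has rank 7 with 2's on the diagonal. Reading the off-diagonal entries as Dynkin edges (a single edge where a_ij = a_ji = -1; a double or triple edge where a_ij * a_ji = 2 or 3), the diagram is a chain of 7 nodes with a double edge at one end; the terminal node there is the unique short simple root (B_7). One simple-root ordering that puts it in standard form is (alpha_7, alpha_2, alpha_3, alpha_1, alpha_4, alpha_6, alpha_5). So the algebra is type B_7, i.e. so(15).

B_7 (so(15))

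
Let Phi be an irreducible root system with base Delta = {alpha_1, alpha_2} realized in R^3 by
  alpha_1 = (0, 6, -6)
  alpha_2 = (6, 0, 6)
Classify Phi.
A2

Compute the Cartan integers a_ij = 2(alpha_i, alpha_j)/(alpha_j, alpha_j); the resulting 2x2 Cartan matrix is
[[2, -1], [-1, 2]].
All simple roots have the same length, so the diagram is simply laced. The associated Dynkin diagram is a chain of 2 nodes with single edges (A_2), so the type is A_2 (the algebra sl(3)).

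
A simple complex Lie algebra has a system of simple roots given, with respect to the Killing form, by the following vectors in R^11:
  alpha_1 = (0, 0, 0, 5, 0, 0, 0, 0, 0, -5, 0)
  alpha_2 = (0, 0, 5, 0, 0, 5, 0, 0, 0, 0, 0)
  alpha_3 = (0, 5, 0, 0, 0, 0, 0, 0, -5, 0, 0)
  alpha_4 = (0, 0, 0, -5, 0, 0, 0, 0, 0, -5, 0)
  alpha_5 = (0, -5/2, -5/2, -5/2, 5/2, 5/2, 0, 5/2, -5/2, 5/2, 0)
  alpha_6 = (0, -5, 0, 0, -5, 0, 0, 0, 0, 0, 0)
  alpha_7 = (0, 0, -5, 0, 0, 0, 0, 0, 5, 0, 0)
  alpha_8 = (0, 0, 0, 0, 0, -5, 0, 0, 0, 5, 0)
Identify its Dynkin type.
E_8

Compute the Cartan integers a_ij = 2(alpha_i, alpha_j)/(alpha_j, alpha_j); the resulting 8x8 Cartan matrix is
[[2, 0, 0, 0, -1, 0, 0, -1], [0, 2, 0, 0, 0, 0, -1, -1], [0, 0, 2, 0, 0, -1, -1, 0], [0, 0, 0, 2, 0, 0, 0, -1], [-1, 0, 0, 0, 2, 0, 0, 0], [0, 0, -1, 0, 0, 2, 0, 0], [0, -1, -1, 0, 0, 0, 2, 0], [-1, -1, 0, -1, 0, 0, 0, 2]].
All simple roots have the same length, so the diagram is simply laced. The associated Dynkin diagram is a chain of 7 nodes with one extra node attached to the third node from one end (E_8), so the type is E_8.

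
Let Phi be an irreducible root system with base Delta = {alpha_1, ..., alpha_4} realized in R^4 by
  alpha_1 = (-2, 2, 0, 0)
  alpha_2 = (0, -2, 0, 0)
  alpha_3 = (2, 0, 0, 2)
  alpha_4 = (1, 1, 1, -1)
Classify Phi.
Compute the Cartan integers a_ij = 2(alpha_i, alpha_j)/(alpha_j, alpha_j); the resulting 4x4 Cartan matrix is
[[2, -2, -1, 0], [-1, 2, 0, -1], [-1, 0, 2, 0], [0, -1, 0, 2]].
The roots have two lengths (squared-length ratio 2:1); the short ones are alpha_{2,4}. The associated Dynkin diagram is a chain of 4 nodes with a double edge between the middle two (F_4), so the type is F_4.

F4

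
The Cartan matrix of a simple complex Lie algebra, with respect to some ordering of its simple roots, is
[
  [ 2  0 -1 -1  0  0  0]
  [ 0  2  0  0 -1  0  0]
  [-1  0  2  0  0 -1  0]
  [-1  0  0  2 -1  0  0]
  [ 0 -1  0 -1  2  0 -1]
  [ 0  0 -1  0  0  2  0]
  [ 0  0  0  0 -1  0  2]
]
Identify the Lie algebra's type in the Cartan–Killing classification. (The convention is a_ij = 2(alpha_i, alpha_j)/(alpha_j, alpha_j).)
The matrix has rank 7 with 2's on the diagonal. Reading the off-diagonal entries as Dynkin edges (a single edge where a_ij = a_ji = -1; a double or triple edge where a_ij * a_ji = 2 or 3), the diagram is a chain of 5 nodes with a fork of two nodes at one end (D_7). One simple-root ordering that puts it in standard form is (alpha_6, alpha_3, alpha_1, alpha_4, alpha_5, alpha_2, alpha_7). So the algebra is type D_7, i.e. so(14).

D_7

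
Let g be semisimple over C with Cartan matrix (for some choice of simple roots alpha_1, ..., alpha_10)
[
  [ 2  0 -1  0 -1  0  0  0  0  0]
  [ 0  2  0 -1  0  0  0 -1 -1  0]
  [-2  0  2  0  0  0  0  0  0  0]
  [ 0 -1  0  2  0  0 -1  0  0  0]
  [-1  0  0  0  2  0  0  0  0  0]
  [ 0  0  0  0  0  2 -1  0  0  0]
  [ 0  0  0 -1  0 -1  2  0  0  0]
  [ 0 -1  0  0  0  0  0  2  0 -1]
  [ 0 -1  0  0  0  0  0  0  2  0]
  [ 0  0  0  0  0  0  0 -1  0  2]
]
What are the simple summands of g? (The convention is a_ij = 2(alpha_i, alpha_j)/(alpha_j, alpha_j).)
The diagram associated to this matrix has two connected components: the simple roots {alpha_1, alpha_3, alpha_5} form a chain of 3 nodes with a double edge at one end; the terminal node there is the unique long simple root (C_3), and {alpha_2, alpha_4, alpha_6, alpha_7, alpha_8, alpha_9, alpha_10} form a chain of 6 nodes with one extra node attached to the third node from one end (E_7). A semisimple Lie algebra decomposes uniquely as the direct sum of simple ideals, one per connected component of its Dynkin diagram, so g ≅ C_3 ⊕ E_7 (dimension 21 + 133 = 154).

C3 + E7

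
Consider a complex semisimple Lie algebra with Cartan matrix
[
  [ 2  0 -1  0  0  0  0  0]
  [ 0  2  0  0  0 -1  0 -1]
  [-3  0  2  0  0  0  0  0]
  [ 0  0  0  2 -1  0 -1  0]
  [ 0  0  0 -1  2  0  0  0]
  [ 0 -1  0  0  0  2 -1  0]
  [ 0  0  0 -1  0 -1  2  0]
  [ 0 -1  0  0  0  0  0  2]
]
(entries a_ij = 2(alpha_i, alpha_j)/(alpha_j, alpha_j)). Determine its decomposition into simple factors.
A_6 + G_2

The diagram associated to this matrix has two connected components: the simple roots {alpha_2, alpha_4, alpha_5, alpha_6, alpha_7, alpha_8} form a chain of 6 nodes with single edges (A_6), and {alpha_1, alpha_3} form two nodes joined by a triple edge (G_2). A semisimple Lie algebra decomposes uniquely as the direct sum of simple ideals, one per connected component of its Dynkin diagram, so g ≅ A_6 ⊕ G_2 (dimension 48 + 14 = 62).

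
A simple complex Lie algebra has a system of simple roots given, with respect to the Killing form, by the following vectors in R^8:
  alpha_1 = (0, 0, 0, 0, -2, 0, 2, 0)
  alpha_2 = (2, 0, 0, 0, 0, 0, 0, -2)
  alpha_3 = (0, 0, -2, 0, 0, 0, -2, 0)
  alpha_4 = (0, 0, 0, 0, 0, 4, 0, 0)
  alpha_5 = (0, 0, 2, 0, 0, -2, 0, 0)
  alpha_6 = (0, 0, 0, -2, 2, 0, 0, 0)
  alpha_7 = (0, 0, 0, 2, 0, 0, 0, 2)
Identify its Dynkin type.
C_7 (sp(14))

Compute the Cartan integers a_ij = 2(alpha_i, alpha_j)/(alpha_j, alpha_j); the resulting 7x7 Cartan matrix is
[[2, 0, -1, 0, 0, -1, 0], [0, 2, 0, 0, 0, 0, -1], [-1, 0, 2, 0, -1, 0, 0], [0, 0, 0, 2, -2, 0, 0], [0, 0, -1, -1, 2, 0, 0], [-1, 0, 0, 0, 0, 2, -1], [0, -1, 0, 0, 0, -1, 2]].
The roots have two lengths (squared-length ratio 2:1); the short ones are alpha_{1,2,3,5,6,7}. The associated Dynkin diagram is a chain of 7 nodes with a double edge at one end; the terminal node there is the unique long simple root (C_7), so the type is C_7 (the algebra sp(14)).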